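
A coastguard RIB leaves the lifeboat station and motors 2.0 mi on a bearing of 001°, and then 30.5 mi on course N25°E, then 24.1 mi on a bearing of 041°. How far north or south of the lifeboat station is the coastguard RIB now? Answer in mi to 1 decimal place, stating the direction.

47.8 mi north

Leg 1 (001°, 2.0 mi): east 2.0 sin 1° = 0.03, north 2.0 cos 1° = 2.00
Leg 2 (N25°E, 30.5 mi): east 30.5 sin 25° = 12.89, north 30.5 cos 25° = 27.64
Leg 3 (041°, 24.1 mi): east 24.1 sin 41° = 15.81, north 24.1 cos 41° = 18.19
Net north component: 47.83 mi.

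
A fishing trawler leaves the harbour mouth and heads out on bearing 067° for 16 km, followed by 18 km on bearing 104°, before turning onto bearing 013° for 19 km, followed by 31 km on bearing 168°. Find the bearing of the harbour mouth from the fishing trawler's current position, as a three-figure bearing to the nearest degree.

Leg 1 (067°, 16 km): east 16 sin 67° = 14.73, north 16 cos 67° = 6.25
Leg 2 (104°, 18 km): east 18 sin 104° = 17.47, north 18 cos 104° = -4.35
Leg 3 (013°, 19 km): east 19 sin 13° = 4.27, north 19 cos 13° = 18.51
Leg 4 (168°, 31 km): east 31 sin 168° = 6.45, north 31 cos 168° = -30.32
Net displacement: 42.91 east, -9.91 north. Direction back to start is (-42.91, 9.91): bearing = atan2(-42.91, 9.91) mod 360° = 283.01° ≈ 283°.

283°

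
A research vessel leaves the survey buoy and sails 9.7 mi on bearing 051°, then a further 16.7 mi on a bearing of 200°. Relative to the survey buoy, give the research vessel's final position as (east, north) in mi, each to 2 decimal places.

Leg 1 (051°, 9.7 mi): east 9.7 sin 51° = 7.54, north 9.7 cos 51° = 6.10
Leg 2 (200°, 16.7 mi): east 16.7 sin 200° = -5.71, north 16.7 cos 200° = -15.69
Summing: 1.83 mi east, -9.59 mi north → (1.83, -9.59).

(1.83, -9.59)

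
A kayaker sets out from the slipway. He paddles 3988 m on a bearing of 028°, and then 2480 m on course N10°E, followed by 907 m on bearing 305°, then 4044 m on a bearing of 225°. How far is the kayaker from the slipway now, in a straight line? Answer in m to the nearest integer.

3850 m

Leg 1 (028°, 3988 m): east 3988 sin 28° = 1872.25, north 3988 cos 28° = 3521.20
Leg 2 (N10°E, 2480 m): east 2480 sin 10° = 430.65, north 2480 cos 10° = 2442.32
Leg 3 (305°, 907 m): east 907 sin 305° = -742.97, north 907 cos 305° = 520.23
Leg 4 (225°, 4044 m): east 4044 sin 225° = -2859.54, north 4044 cos 225° = -2859.54
Net: -1299.61 east, 3624.21 north. Distance = √((-1299.61)² + (3624.21)²) = 3850.182 m.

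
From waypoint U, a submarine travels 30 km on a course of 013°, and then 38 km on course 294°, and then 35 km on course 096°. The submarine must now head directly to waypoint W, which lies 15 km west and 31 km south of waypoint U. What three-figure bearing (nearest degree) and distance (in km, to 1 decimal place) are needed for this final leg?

Leg 1 (013°, 30 km): east 30 sin 13° = 6.75, north 30 cos 13° = 29.23
Leg 2 (294°, 38 km): east 38 sin 294° = -34.71, north 38 cos 294° = 15.46
Leg 3 (096°, 35 km): east 35 sin 96° = 34.81, north 35 cos 96° = -3.66
Current position: (6.84, 41.03). Target: (-15, -31). Remaining: Δeast = -21.84, Δnorth = -72.03.
Bearing = atan2(-21.84, -72.03) mod 360° = 196.87°; distance = √((-21.84)² + (-72.03)²) = 75.267 km.

197°, 75.3 km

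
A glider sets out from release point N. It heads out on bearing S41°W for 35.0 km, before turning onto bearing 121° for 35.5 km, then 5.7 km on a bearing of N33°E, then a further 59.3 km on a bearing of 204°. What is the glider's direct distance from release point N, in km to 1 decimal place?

Leg 1 (S41°W, 35.0 km): east 35.0 sin 221° = -22.96, north 35.0 cos 221° = -26.41
Leg 2 (121°, 35.5 km): east 35.5 sin 121° = 30.43, north 35.5 cos 121° = -18.28
Leg 3 (N33°E, 5.7 km): east 5.7 sin 33° = 3.10, north 5.7 cos 33° = 4.78
Leg 4 (204°, 59.3 km): east 59.3 sin 204° = -24.12, north 59.3 cos 204° = -54.17
Net: -13.55 east, -94.09 north. Distance = √((-13.55)² + (-94.09)²) = 95.062 km.

95.1 km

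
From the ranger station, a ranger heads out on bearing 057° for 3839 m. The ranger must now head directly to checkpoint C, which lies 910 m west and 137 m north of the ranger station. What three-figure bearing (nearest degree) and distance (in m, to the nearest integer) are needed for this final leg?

Leg 1 (057°, 3839 m): east 3839 sin 57° = 3219.66, north 3839 cos 57° = 2090.87
Current position: (3219.66, 2090.87). Target: (-910, 137). Remaining: Δeast = -4129.66, Δnorth = -1953.87.
Bearing = atan2(-4129.66, -1953.87) mod 360° = 244.68°; distance = √((-4129.66)² + (-1953.87)²) = 4568.552 m.

245°, 4569 m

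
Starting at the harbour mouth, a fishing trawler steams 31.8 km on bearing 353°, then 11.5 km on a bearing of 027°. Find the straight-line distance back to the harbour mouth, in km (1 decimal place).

41.8 km

Leg 1 (353°, 31.8 km): east 31.8 sin 353° = -3.88, north 31.8 cos 353° = 31.56
Leg 2 (027°, 11.5 km): east 11.5 sin 27° = 5.22, north 11.5 cos 27° = 10.25
Net: 1.35 east, 41.81 north. Distance = √((1.35)² + (41.81)²) = 41.831 km.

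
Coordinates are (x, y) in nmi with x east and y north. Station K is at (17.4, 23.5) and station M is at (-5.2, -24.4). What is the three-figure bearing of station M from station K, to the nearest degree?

205°

Δeast = -5.2 − 17.4 = -22.60; Δnorth = -24.4 − 23.5 = -47.90.
Bearing = atan2(Δeast, Δnorth) mod 360° = 205.26° ≈ 205°.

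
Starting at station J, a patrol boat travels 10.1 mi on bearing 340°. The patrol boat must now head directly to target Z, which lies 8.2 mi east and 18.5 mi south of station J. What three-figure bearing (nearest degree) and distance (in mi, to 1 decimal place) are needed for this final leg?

Leg 1 (340°, 10.1 mi): east 10.1 sin 340° = -3.45, north 10.1 cos 340° = 9.49
Current position: (-3.45, 9.49). Target: (8.2, -18.5). Remaining: Δeast = 11.65, Δnorth = -27.99.
Bearing = atan2(11.65, -27.99) mod 360° = 157.39°; distance = √((11.65)² + (-27.99)²) = 30.320 mi.

157°, 30.3 mi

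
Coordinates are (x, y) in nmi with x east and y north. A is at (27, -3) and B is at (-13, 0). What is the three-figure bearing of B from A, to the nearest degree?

Δeast = -13 − 27 = -40.00; Δnorth = 0 − -3 = 3.00.
Bearing = atan2(Δeast, Δnorth) mod 360° = 274.29° ≈ 274°.

274°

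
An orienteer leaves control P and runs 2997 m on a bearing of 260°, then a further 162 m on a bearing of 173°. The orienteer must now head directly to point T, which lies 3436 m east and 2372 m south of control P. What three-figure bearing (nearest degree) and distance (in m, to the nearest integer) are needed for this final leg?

105°, 6588 m

Leg 1 (260°, 2997 m): east 2997 sin 260° = -2951.47, north 2997 cos 260° = -520.42
Leg 2 (173°, 162 m): east 162 sin 173° = 19.74, north 162 cos 173° = -160.79
Current position: (-2931.73, -681.22). Target: (3436, -2372). Remaining: Δeast = 6367.73, Δnorth = -1690.78.
Bearing = atan2(6367.73, -1690.78) mod 360° = 104.87°; distance = √((6367.73)² + (-1690.78)²) = 6588.375 m.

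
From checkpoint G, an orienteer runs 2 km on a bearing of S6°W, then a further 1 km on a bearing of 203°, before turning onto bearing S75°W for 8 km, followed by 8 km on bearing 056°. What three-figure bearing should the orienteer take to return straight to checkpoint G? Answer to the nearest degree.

Leg 1 (S6°W, 2 km): east 2 sin 186° = -0.21, north 2 cos 186° = -1.99
Leg 2 (203°, 1 km): east 1 sin 203° = -0.39, north 1 cos 203° = -0.92
Leg 3 (S75°W, 8 km): east 8 sin 255° = -7.73, north 8 cos 255° = -2.07
Leg 4 (056°, 8 km): east 8 sin 56° = 6.63, north 8 cos 56° = 4.47
Net displacement: -1.69 east, -0.51 north. Direction back to start is (1.69, 0.51): bearing = atan2(1.69, 0.51) mod 360° = 73.36° ≈ 073°.

073°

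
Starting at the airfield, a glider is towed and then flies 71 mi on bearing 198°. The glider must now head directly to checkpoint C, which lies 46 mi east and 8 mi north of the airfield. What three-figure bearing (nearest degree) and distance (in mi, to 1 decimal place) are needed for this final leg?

042°, 101.6 mi

Leg 1 (198°, 71 mi): east 71 sin 198° = -21.94, north 71 cos 198° = -67.53
Current position: (-21.94, -67.53). Target: (46, 8). Remaining: Δeast = 67.94, Δnorth = 75.53.
Bearing = atan2(67.94, 75.53) mod 360° = 41.97°; distance = √((67.94)² + (75.53)²) = 101.587 mi.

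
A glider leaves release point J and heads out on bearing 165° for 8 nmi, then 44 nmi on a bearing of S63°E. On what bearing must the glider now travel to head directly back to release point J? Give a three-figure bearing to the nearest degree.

304°

Leg 1 (165°, 8 nmi): east 8 sin 165° = 2.07, north 8 cos 165° = -7.73
Leg 2 (S63°E, 44 nmi): east 44 sin 117° = 39.20, north 44 cos 117° = -19.98
Net displacement: 41.27 east, -27.70 north. Direction back to start is (-41.27, 27.70): bearing = atan2(-41.27, 27.70) mod 360° = 303.87° ≈ 304°.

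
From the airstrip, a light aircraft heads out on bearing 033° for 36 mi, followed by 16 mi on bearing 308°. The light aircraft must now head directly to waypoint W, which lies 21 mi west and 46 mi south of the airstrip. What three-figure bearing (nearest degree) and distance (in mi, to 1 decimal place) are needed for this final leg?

198°, 90.5 mi

Leg 1 (033°, 36 mi): east 36 sin 33° = 19.61, north 36 cos 33° = 30.19
Leg 2 (308°, 16 mi): east 16 sin 308° = -12.61, north 16 cos 308° = 9.85
Current position: (7.00, 40.04). Target: (-21, -46). Remaining: Δeast = -28.00, Δnorth = -86.04.
Bearing = atan2(-28.00, -86.04) mod 360° = 198.03°; distance = √((-28.00)² + (-86.04)²) = 90.484 mi.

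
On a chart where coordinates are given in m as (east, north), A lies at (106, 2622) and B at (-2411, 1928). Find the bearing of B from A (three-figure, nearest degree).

Δeast = -2411 − 106 = -2517.00; Δnorth = 1928 − 2622 = -694.00.
Bearing = atan2(Δeast, Δnorth) mod 360° = 254.59° ≈ 255°.

255°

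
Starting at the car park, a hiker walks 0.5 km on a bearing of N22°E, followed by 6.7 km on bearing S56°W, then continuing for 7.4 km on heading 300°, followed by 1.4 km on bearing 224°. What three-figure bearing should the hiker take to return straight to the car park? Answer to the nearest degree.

087°

Leg 1 (N22°E, 0.5 km): east 0.5 sin 22° = 0.19, north 0.5 cos 22° = 0.46
Leg 2 (S56°W, 6.7 km): east 6.7 sin 236° = -5.55, north 6.7 cos 236° = -3.75
Leg 3 (300°, 7.4 km): east 7.4 sin 300° = -6.41, north 7.4 cos 300° = 3.70
Leg 4 (224°, 1.4 km): east 1.4 sin 224° = -0.97, north 1.4 cos 224° = -1.01
Net displacement: -12.75 east, -0.59 north. Direction back to start is (12.75, 0.59): bearing = atan2(12.75, 0.59) mod 360° = 87.35° ≈ 087°.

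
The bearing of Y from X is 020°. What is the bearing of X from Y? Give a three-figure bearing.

Back-bearing = 020° + 180° = 200°.

200°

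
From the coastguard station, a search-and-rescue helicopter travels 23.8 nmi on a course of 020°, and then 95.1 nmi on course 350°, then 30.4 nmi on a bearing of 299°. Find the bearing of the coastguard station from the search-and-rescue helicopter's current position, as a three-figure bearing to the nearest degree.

Leg 1 (020°, 23.8 nmi): east 23.8 sin 20° = 8.14, north 23.8 cos 20° = 22.36
Leg 2 (350°, 95.1 nmi): east 95.1 sin 350° = -16.51, north 95.1 cos 350° = 93.66
Leg 3 (299°, 30.4 nmi): east 30.4 sin 299° = -26.59, north 30.4 cos 299° = 14.74
Net displacement: -34.96 east, 130.76 north. Direction back to start is (34.96, -130.76): bearing = atan2(34.96, -130.76) mod 360° = 165.03° ≈ 165°.

165°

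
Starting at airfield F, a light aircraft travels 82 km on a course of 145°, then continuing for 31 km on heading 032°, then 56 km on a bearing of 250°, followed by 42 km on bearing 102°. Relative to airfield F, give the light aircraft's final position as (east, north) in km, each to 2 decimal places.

(51.92, -68.77)

Leg 1 (145°, 82 km): east 82 sin 145° = 47.03, north 82 cos 145° = -67.17
Leg 2 (032°, 31 km): east 31 sin 32° = 16.43, north 31 cos 32° = 26.29
Leg 3 (250°, 56 km): east 56 sin 250° = -52.62, north 56 cos 250° = -19.15
Leg 4 (102°, 42 km): east 42 sin 102° = 41.08, north 42 cos 102° = -8.73
Summing: 51.92 km east, -68.77 km north → (51.92, -68.77).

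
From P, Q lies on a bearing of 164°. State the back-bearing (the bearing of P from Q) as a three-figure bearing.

Back-bearing = 164° + 180° = 344°.

344°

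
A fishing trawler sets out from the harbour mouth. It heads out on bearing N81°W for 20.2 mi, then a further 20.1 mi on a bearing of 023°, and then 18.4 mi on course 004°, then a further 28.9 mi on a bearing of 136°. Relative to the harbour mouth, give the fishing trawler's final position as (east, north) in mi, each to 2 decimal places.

(9.26, 19.23)

Leg 1 (N81°W, 20.2 mi): east 20.2 sin 279° = -19.95, north 20.2 cos 279° = 3.16
Leg 2 (023°, 20.1 mi): east 20.1 sin 23° = 7.85, north 20.1 cos 23° = 18.50
Leg 3 (004°, 18.4 mi): east 18.4 sin 4° = 1.28, north 18.4 cos 4° = 18.36
Leg 4 (136°, 28.9 mi): east 28.9 sin 136° = 20.08, north 28.9 cos 136° = -20.79
Summing: 9.26 mi east, 19.23 mi north → (9.26, 19.23).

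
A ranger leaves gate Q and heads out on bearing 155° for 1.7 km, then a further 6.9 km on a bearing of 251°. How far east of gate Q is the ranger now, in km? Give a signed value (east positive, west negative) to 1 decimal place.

-5.8 km

Leg 1 (155°, 1.7 km): east 1.7 sin 155° = 0.72, north 1.7 cos 155° = -1.54
Leg 2 (251°, 6.9 km): east 6.9 sin 251° = -6.52, north 6.9 cos 251° = -2.25
Net east component: -5.81 km.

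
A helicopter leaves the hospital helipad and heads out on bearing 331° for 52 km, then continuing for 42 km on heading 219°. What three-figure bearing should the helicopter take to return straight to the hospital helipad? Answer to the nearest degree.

Leg 1 (331°, 52 km): east 52 sin 331° = -25.21, north 52 cos 331° = 45.48
Leg 2 (219°, 42 km): east 42 sin 219° = -26.43, north 42 cos 219° = -32.64
Net displacement: -51.64 east, 12.84 north. Direction back to start is (51.64, -12.84): bearing = atan2(51.64, -12.84) mod 360° = 103.96° ≈ 104°.

104°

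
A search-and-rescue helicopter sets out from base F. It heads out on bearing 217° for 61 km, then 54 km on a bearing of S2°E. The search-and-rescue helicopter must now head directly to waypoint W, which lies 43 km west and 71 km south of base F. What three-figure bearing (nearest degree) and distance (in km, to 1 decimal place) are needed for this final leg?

Leg 1 (217°, 61 km): east 61 sin 217° = -36.71, north 61 cos 217° = -48.72
Leg 2 (S2°E, 54 km): east 54 sin 178° = 1.88, north 54 cos 178° = -53.97
Current position: (-34.83, -102.68). Target: (-43, -71). Remaining: Δeast = -8.17, Δnorth = 31.68.
Bearing = atan2(-8.17, 31.68) mod 360° = 345.53°; distance = √((-8.17)² + (31.68)²) = 32.721 km.

346°, 32.7 km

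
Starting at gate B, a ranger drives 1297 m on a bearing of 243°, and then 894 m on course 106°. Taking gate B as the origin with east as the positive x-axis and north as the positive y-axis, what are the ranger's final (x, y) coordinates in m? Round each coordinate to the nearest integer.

(-296, -835)

Leg 1 (243°, 1297 m): east 1297 sin 243° = -1155.64, north 1297 cos 243° = -588.83
Leg 2 (106°, 894 m): east 894 sin 106° = 859.37, north 894 cos 106° = -246.42
Summing: -296.27 m east, -835.25 m north → (-296, -835).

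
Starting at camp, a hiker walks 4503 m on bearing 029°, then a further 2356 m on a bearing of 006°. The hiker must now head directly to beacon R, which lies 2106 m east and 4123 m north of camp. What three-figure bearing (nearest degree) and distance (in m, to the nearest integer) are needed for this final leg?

189°, 2183 m

Leg 1 (029°, 4503 m): east 4503 sin 29° = 2183.10, north 4503 cos 29° = 3938.41
Leg 2 (006°, 2356 m): east 2356 sin 6° = 246.27, north 2356 cos 6° = 2343.09
Current position: (2429.37, 6281.51). Target: (2106, 4123). Remaining: Δeast = -323.37, Δnorth = -2158.51.
Bearing = atan2(-323.37, -2158.51) mod 360° = 188.52°; distance = √((-323.37)² + (-2158.51)²) = 2182.594 m.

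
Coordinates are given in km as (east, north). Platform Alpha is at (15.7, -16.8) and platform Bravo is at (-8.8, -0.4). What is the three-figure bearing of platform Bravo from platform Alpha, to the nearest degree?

304°

Δeast = -8.8 − 15.7 = -24.50; Δnorth = -0.4 − -16.8 = 16.40.
Bearing = atan2(Δeast, Δnorth) mod 360° = 303.80° ≈ 304°.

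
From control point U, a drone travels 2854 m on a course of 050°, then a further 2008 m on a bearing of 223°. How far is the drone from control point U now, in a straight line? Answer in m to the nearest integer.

895 m

Leg 1 (050°, 2854 m): east 2854 sin 50° = 2186.29, north 2854 cos 50° = 1834.52
Leg 2 (223°, 2008 m): east 2008 sin 223° = -1369.45, north 2008 cos 223° = -1468.56
Net: 816.84 east, 365.96 north. Distance = √((816.84)² + (365.96)²) = 895.070 m.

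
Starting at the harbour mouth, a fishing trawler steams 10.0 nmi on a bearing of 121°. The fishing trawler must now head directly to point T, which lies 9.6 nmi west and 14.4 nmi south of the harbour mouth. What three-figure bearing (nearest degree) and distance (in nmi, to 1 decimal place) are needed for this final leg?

Leg 1 (121°, 10.0 nmi): east 10.0 sin 121° = 8.57, north 10.0 cos 121° = -5.15
Current position: (8.57, -5.15). Target: (-9.6, -14.4). Remaining: Δeast = -18.17, Δnorth = -9.25.
Bearing = atan2(-18.17, -9.25) mod 360° = 243.02°; distance = √((-18.17)² + (-9.25)²) = 20.390 nmi.

243°, 20.4 nmi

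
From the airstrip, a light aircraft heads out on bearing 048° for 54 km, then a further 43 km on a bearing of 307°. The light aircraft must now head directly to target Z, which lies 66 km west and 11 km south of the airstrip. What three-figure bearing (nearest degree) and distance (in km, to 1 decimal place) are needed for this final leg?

225°, 102.4 km

Leg 1 (048°, 54 km): east 54 sin 48° = 40.13, north 54 cos 48° = 36.13
Leg 2 (307°, 43 km): east 43 sin 307° = -34.34, north 43 cos 307° = 25.88
Current position: (5.79, 62.01). Target: (-66, -11). Remaining: Δeast = -71.79, Δnorth = -73.01.
Bearing = atan2(-71.79, -73.01) mod 360° = 224.52°; distance = √((-71.79)² + (-73.01)²) = 102.392 km.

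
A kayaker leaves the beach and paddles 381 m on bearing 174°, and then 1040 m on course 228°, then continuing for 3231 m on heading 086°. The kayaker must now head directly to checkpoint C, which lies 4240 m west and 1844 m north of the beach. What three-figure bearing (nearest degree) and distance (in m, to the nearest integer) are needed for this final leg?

Leg 1 (174°, 381 m): east 381 sin 174° = 39.83, north 381 cos 174° = -378.91
Leg 2 (228°, 1040 m): east 1040 sin 228° = -772.87, north 1040 cos 228° = -695.90
Leg 3 (086°, 3231 m): east 3231 sin 86° = 3223.13, north 3231 cos 86° = 225.38
Current position: (2490.08, -849.43). Target: (-4240, 1844). Remaining: Δeast = -6730.08, Δnorth = 2693.43.
Bearing = atan2(-6730.08, 2693.43) mod 360° = 291.81°; distance = √((-6730.08)² + (2693.43)²) = 7249.040 m.

292°, 7249 m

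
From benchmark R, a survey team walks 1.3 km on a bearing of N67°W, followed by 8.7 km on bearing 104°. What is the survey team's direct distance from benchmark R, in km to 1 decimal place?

Leg 1 (N67°W, 1.3 km): east 1.3 sin 293° = -1.20, north 1.3 cos 293° = 0.51
Leg 2 (104°, 8.7 km): east 8.7 sin 104° = 8.44, north 8.7 cos 104° = -2.10
Net: 7.24 east, -1.60 north. Distance = √((7.24)² + (-1.60)²) = 7.419 km.

7.4 km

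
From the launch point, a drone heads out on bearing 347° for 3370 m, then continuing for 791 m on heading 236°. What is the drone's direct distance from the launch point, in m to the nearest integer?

Leg 1 (347°, 3370 m): east 3370 sin 347° = -758.09, north 3370 cos 347° = 3283.63
Leg 2 (236°, 791 m): east 791 sin 236° = -655.77, north 791 cos 236° = -442.32
Net: -1413.85 east, 2841.31 north. Distance = √((-1413.85)² + (2841.31)²) = 3173.641 m.

3174 m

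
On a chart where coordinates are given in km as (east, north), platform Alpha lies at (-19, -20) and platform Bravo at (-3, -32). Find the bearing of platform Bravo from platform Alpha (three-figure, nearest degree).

127°

Δeast = -3 − -19 = 16.00; Δnorth = -32 − -20 = -12.00.
Bearing = atan2(Δeast, Δnorth) mod 360° = 126.87° ≈ 127°.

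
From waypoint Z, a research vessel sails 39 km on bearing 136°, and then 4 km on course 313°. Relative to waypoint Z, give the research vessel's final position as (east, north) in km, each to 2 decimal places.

(24.17, -25.33)

Leg 1 (136°, 39 km): east 39 sin 136° = 27.09, north 39 cos 136° = -28.05
Leg 2 (313°, 4 km): east 4 sin 313° = -2.93, north 4 cos 313° = 2.73
Summing: 24.17 km east, -25.33 km north → (24.17, -25.33).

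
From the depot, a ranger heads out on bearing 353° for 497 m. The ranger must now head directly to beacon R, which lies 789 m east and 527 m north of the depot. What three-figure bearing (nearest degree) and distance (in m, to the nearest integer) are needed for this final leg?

Leg 1 (353°, 497 m): east 497 sin 353° = -60.57, north 497 cos 353° = 493.30
Current position: (-60.57, 493.30). Target: (789, 527). Remaining: Δeast = 849.57, Δnorth = 33.70.
Bearing = atan2(849.57, 33.70) mod 360° = 87.73°; distance = √((849.57)² + (33.70)²) = 850.237 m.

088°, 850 m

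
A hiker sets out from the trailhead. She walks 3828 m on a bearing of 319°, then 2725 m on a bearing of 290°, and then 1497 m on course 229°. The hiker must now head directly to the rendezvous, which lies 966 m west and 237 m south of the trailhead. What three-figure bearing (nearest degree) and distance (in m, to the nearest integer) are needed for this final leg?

120°, 6073 m

Leg 1 (319°, 3828 m): east 3828 sin 319° = -2511.39, north 3828 cos 319° = 2889.03
Leg 2 (290°, 2725 m): east 2725 sin 290° = -2560.66, north 2725 cos 290° = 932.00
Leg 3 (229°, 1497 m): east 1497 sin 229° = -1129.80, north 1497 cos 229° = -982.12
Current position: (-6201.86, 2838.91). Target: (-966, -237). Remaining: Δeast = 5235.86, Δnorth = -3075.91.
Bearing = atan2(5235.86, -3075.91) mod 360° = 120.43°; distance = √((5235.86)² + (-3075.91)²) = 6072.515 m.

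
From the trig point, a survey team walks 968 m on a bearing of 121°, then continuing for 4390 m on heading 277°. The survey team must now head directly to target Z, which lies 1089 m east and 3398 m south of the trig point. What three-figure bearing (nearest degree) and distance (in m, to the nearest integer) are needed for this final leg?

127°, 5754 m

Leg 1 (121°, 968 m): east 968 sin 121° = 829.74, north 968 cos 121° = -498.56
Leg 2 (277°, 4390 m): east 4390 sin 277° = -4357.28, north 4390 cos 277° = 535.01
Current position: (-3527.54, 36.45). Target: (1089, -3398). Remaining: Δeast = 4616.54, Δnorth = -3434.45.
Bearing = atan2(4616.54, -3434.45) mod 360° = 126.65°; distance = √((4616.54)² + (-3434.45)²) = 5753.945 m.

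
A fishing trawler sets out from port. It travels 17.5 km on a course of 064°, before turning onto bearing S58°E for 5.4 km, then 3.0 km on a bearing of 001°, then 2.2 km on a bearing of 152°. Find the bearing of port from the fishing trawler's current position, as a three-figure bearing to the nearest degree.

Leg 1 (064°, 17.5 km): east 17.5 sin 64° = 15.73, north 17.5 cos 64° = 7.67
Leg 2 (S58°E, 5.4 km): east 5.4 sin 122° = 4.58, north 5.4 cos 122° = -2.86
Leg 3 (001°, 3.0 km): east 3.0 sin 1° = 0.05, north 3.0 cos 1° = 3.00
Leg 4 (152°, 2.2 km): east 2.2 sin 152° = 1.03, north 2.2 cos 152° = -1.94
Net displacement: 21.39 east, 5.87 north. Direction back to start is (-21.39, -5.87): bearing = atan2(-21.39, -5.87) mod 360° = 254.66° ≈ 255°.

255°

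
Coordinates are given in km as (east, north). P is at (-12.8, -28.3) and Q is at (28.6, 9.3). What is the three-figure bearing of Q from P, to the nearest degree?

048°

Δeast = 28.6 − -12.8 = 41.40; Δnorth = 9.3 − -28.3 = 37.60.
Bearing = atan2(Δeast, Δnorth) mod 360° = 47.75° ≈ 048°.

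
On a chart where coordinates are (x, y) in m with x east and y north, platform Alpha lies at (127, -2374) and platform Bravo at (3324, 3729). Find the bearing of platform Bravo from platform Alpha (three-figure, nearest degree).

Δeast = 3324 − 127 = 3197.00; Δnorth = 3729 − -2374 = 6103.00.
Bearing = atan2(Δeast, Δnorth) mod 360° = 27.65° ≈ 028°.

028°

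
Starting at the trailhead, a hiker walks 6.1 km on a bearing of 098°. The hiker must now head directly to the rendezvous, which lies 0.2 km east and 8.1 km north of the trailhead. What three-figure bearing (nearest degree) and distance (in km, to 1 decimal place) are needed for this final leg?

Leg 1 (098°, 6.1 km): east 6.1 sin 98° = 6.04, north 6.1 cos 98° = -0.85
Current position: (6.04, -0.85). Target: (0.2, 8.1). Remaining: Δeast = -5.84, Δnorth = 8.95.
Bearing = atan2(-5.84, 8.95) mod 360° = 326.87°; distance = √((-5.84)² + (8.95)²) = 10.686 km.

327°, 10.7 km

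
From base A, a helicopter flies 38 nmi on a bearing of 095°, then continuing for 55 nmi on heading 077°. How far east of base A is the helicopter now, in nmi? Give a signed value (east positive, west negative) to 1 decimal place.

91.4 nmi

Leg 1 (095°, 38 nmi): east 38 sin 95° = 37.86, north 38 cos 95° = -3.31
Leg 2 (077°, 55 nmi): east 55 sin 77° = 53.59, north 55 cos 77° = 12.37
Net east component: 91.45 nmi.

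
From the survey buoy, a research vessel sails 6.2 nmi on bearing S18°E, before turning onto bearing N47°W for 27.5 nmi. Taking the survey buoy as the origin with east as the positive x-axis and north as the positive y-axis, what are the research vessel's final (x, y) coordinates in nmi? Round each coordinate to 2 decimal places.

Leg 1 (S18°E, 6.2 nmi): east 6.2 sin 162° = 1.92, north 6.2 cos 162° = -5.90
Leg 2 (N47°W, 27.5 nmi): east 27.5 sin 313° = -20.11, north 27.5 cos 313° = 18.75
Summing: -18.20 nmi east, 12.86 nmi north → (-18.20, 12.86).

(-18.20, 12.86)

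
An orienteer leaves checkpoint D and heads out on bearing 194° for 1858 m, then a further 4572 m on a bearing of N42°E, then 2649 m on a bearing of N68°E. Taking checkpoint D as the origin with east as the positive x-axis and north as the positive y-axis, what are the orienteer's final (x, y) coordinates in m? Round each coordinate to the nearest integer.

(5066, 2587)

Leg 1 (194°, 1858 m): east 1858 sin 194° = -449.49, north 1858 cos 194° = -1802.81
Leg 2 (N42°E, 4572 m): east 4572 sin 42° = 3059.27, north 4572 cos 42° = 3397.66
Leg 3 (N68°E, 2649 m): east 2649 sin 68° = 2456.11, north 2649 cos 68° = 992.33
Summing: 5065.88 m east, 2587.18 m north → (5066, 2587).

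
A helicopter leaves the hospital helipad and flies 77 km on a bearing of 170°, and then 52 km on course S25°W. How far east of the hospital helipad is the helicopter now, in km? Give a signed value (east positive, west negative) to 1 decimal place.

-8.6 km

Leg 1 (170°, 77 km): east 77 sin 170° = 13.37, north 77 cos 170° = -75.83
Leg 2 (S25°W, 52 km): east 52 sin 205° = -21.98, north 52 cos 205° = -47.13
Net east component: -8.61 km.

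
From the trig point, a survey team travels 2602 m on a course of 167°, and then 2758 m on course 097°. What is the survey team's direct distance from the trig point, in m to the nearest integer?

4392 m

Leg 1 (167°, 2602 m): east 2602 sin 167° = 585.32, north 2602 cos 167° = -2535.31
Leg 2 (097°, 2758 m): east 2758 sin 97° = 2737.44, north 2758 cos 97° = -336.12
Net: 3322.76 east, -2871.43 north. Distance = √((3322.76)² + (-2871.43)²) = 4391.567 m.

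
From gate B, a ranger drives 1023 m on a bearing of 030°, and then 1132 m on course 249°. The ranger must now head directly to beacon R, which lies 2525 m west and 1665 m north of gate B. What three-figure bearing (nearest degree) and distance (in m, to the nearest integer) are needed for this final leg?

301°, 2307 m

Leg 1 (030°, 1023 m): east 1023 sin 30° = 511.50, north 1023 cos 30° = 885.94
Leg 2 (249°, 1132 m): east 1132 sin 249° = -1056.81, north 1132 cos 249° = -405.67
Current position: (-545.31, 480.27). Target: (-2525, 1665). Remaining: Δeast = -1979.69, Δnorth = 1184.73.
Bearing = atan2(-1979.69, 1184.73) mod 360° = 300.90°; distance = √((-1979.69)² + (1184.73)²) = 2307.107 m.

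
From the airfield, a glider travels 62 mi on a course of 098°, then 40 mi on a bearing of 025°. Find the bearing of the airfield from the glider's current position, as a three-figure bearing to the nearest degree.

251°

Leg 1 (098°, 62 mi): east 62 sin 98° = 61.40, north 62 cos 98° = -8.63
Leg 2 (025°, 40 mi): east 40 sin 25° = 16.90, north 40 cos 25° = 36.25
Net displacement: 78.30 east, 27.62 north. Direction back to start is (-78.30, -27.62): bearing = atan2(-78.30, -27.62) mod 360° = 250.57° ≈ 251°.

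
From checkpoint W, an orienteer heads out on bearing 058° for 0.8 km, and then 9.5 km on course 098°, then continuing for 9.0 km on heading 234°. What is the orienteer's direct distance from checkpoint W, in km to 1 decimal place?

6.8 km

Leg 1 (058°, 0.8 km): east 0.8 sin 58° = 0.68, north 0.8 cos 58° = 0.42
Leg 2 (098°, 9.5 km): east 9.5 sin 98° = 9.41, north 9.5 cos 98° = -1.32
Leg 3 (234°, 9.0 km): east 9.0 sin 234° = -7.28, north 9.0 cos 234° = -5.29
Net: 2.80 east, -6.19 north. Distance = √((2.80)² + (-6.19)²) = 6.794 km.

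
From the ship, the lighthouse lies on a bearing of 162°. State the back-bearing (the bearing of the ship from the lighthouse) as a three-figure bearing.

Back-bearing = 162° + 180° = 342°.

342°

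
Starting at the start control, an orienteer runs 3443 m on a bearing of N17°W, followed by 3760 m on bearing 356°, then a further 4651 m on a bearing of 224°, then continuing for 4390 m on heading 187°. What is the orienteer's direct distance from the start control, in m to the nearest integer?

Leg 1 (N17°W, 3443 m): east 3443 sin 343° = -1006.64, north 3443 cos 343° = 3292.56
Leg 2 (356°, 3760 m): east 3760 sin 356° = -262.28, north 3760 cos 356° = 3750.84
Leg 3 (224°, 4651 m): east 4651 sin 224° = -3230.86, north 4651 cos 224° = -3345.65
Leg 4 (187°, 4390 m): east 4390 sin 187° = -535.01, north 4390 cos 187° = -4357.28
Net: -5034.78 east, -659.53 north. Distance = √((-5034.78)² + (-659.53)²) = 5077.796 m.

5078 m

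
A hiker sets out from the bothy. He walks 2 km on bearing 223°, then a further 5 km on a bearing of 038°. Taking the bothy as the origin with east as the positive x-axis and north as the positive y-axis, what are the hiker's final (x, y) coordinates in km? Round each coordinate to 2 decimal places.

(1.71, 2.48)

Leg 1 (223°, 2 km): east 2 sin 223° = -1.36, north 2 cos 223° = -1.46
Leg 2 (038°, 5 km): east 5 sin 38° = 3.08, north 5 cos 38° = 3.94
Summing: 1.71 km east, 2.48 km north → (1.71, 2.48).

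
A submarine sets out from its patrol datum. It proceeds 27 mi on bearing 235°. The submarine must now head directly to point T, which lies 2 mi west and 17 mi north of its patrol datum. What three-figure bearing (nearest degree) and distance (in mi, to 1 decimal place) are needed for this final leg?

032°, 38.2 mi

Leg 1 (235°, 27 mi): east 27 sin 235° = -22.12, north 27 cos 235° = -15.49
Current position: (-22.12, -15.49). Target: (-2, 17). Remaining: Δeast = 20.12, Δnorth = 32.49.
Bearing = atan2(20.12, 32.49) mod 360° = 31.77°; distance = √((20.12)² + (32.49)²) = 38.211 mi.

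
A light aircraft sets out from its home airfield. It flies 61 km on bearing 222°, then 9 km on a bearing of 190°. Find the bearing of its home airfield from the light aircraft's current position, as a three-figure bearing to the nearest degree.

Leg 1 (222°, 61 km): east 61 sin 222° = -40.82, north 61 cos 222° = -45.33
Leg 2 (190°, 9 km): east 9 sin 190° = -1.56, north 9 cos 190° = -8.86
Net displacement: -42.38 east, -54.20 north. Direction back to start is (42.38, 54.20): bearing = atan2(42.38, 54.20) mod 360° = 38.02° ≈ 038°.

038°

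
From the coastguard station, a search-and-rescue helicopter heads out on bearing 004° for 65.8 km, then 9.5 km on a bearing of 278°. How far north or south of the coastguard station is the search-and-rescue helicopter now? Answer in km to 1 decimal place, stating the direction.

Leg 1 (004°, 65.8 km): east 65.8 sin 4° = 4.59, north 65.8 cos 4° = 65.64
Leg 2 (278°, 9.5 km): east 9.5 sin 278° = -9.41, north 9.5 cos 278° = 1.32
Net north component: 66.96 km.

67.0 km north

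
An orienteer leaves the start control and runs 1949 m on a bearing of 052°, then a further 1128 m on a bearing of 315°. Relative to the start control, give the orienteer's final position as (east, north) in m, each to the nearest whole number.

Leg 1 (052°, 1949 m): east 1949 sin 52° = 1535.83, north 1949 cos 52° = 1199.92
Leg 2 (315°, 1128 m): east 1128 sin 315° = -797.62, north 1128 cos 315° = 797.62
Summing: 738.22 m east, 1997.54 m north → (738, 1998).

(738, 1998)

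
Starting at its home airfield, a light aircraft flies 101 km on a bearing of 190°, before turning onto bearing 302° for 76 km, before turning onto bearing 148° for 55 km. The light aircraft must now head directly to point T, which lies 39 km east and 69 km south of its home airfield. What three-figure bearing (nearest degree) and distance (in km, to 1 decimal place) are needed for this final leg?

Leg 1 (190°, 101 km): east 101 sin 190° = -17.54, north 101 cos 190° = -99.47
Leg 2 (302°, 76 km): east 76 sin 302° = -64.45, north 76 cos 302° = 40.27
Leg 3 (148°, 55 km): east 55 sin 148° = 29.15, north 55 cos 148° = -46.64
Current position: (-52.84, -105.83). Target: (39, -69). Remaining: Δeast = 91.84, Δnorth = 36.83.
Bearing = atan2(91.84, 36.83) mod 360° = 68.15°; distance = √((91.84)² + (36.83)²) = 98.956 km.

068°, 99.0 km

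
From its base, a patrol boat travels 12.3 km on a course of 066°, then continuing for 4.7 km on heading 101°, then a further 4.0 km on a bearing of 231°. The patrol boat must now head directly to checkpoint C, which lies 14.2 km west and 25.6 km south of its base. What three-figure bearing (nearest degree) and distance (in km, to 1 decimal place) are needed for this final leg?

Leg 1 (066°, 12.3 km): east 12.3 sin 66° = 11.24, north 12.3 cos 66° = 5.00
Leg 2 (101°, 4.7 km): east 4.7 sin 101° = 4.61, north 4.7 cos 101° = -0.90
Leg 3 (231°, 4.0 km): east 4.0 sin 231° = -3.11, north 4.0 cos 231° = -2.52
Current position: (12.74, 1.59). Target: (-14.2, -25.6). Remaining: Δeast = -26.94, Δnorth = -27.19.
Bearing = atan2(-26.94, -27.19) mod 360° = 224.74°; distance = √((-26.94)² + (-27.19)²) = 38.276 km.

225°, 38.3 km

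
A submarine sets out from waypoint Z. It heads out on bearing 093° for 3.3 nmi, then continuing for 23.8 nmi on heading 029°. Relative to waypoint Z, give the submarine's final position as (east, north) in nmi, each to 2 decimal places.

Leg 1 (093°, 3.3 nmi): east 3.3 sin 93° = 3.30, north 3.3 cos 93° = -0.17
Leg 2 (029°, 23.8 nmi): east 23.8 sin 29° = 11.54, north 23.8 cos 29° = 20.82
Summing: 14.83 nmi east, 20.64 nmi north → (14.83, 20.64).

(14.83, 20.64)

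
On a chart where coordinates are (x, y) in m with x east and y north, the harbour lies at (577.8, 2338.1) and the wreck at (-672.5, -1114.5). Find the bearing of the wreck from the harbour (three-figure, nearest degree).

200°

Δeast = -672.5 − 577.8 = -1250.30; Δnorth = -1114.5 − 2338.1 = -3452.60.
Bearing = atan2(Δeast, Δnorth) mod 360° = 199.91° ≈ 200°.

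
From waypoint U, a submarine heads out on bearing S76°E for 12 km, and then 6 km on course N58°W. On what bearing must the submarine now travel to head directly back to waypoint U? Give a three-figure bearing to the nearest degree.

268°

Leg 1 (S76°E, 12 km): east 12 sin 104° = 11.64, north 12 cos 104° = -2.90
Leg 2 (N58°W, 6 km): east 6 sin 302° = -5.09, north 6 cos 302° = 3.18
Net displacement: 6.56 east, 0.28 north. Direction back to start is (-6.56, -0.28): bearing = atan2(-6.56, -0.28) mod 360° = 267.59° ≈ 268°.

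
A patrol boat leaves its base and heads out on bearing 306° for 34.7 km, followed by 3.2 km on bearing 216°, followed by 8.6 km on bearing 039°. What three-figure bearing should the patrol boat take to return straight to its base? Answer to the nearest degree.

Leg 1 (306°, 34.7 km): east 34.7 sin 306° = -28.07, north 34.7 cos 306° = 20.40
Leg 2 (216°, 3.2 km): east 3.2 sin 216° = -1.88, north 3.2 cos 216° = -2.59
Leg 3 (039°, 8.6 km): east 8.6 sin 39° = 5.41, north 8.6 cos 39° = 6.68
Net displacement: -24.54 east, 24.49 north. Direction back to start is (24.54, -24.49): bearing = atan2(24.54, -24.49) mod 360° = 134.94° ≈ 135°.

135°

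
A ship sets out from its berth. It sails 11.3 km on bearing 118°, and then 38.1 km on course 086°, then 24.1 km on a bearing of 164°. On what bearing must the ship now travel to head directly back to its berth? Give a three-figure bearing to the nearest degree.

Leg 1 (118°, 11.3 km): east 11.3 sin 118° = 9.98, north 11.3 cos 118° = -5.31
Leg 2 (086°, 38.1 km): east 38.1 sin 86° = 38.01, north 38.1 cos 86° = 2.66
Leg 3 (164°, 24.1 km): east 24.1 sin 164° = 6.64, north 24.1 cos 164° = -23.17
Net displacement: 54.63 east, -25.81 north. Direction back to start is (-54.63, 25.81): bearing = atan2(-54.63, 25.81) mod 360° = 295.29° ≈ 295°.

295°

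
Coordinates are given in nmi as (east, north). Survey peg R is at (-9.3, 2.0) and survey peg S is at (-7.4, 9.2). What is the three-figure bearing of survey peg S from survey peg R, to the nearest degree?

Δeast = -7.4 − -9.3 = 1.90; Δnorth = 9.2 − 2.0 = 7.20.
Bearing = atan2(Δeast, Δnorth) mod 360° = 14.78° ≈ 015°.

015°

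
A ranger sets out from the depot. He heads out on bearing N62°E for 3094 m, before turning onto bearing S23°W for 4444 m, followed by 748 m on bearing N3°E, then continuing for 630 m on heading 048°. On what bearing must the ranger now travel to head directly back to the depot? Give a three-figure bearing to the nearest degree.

314°

Leg 1 (N62°E, 3094 m): east 3094 sin 62° = 2731.84, north 3094 cos 62° = 1452.55
Leg 2 (S23°W, 4444 m): east 4444 sin 203° = -1736.41, north 4444 cos 203° = -4090.72
Leg 3 (N3°E, 748 m): east 748 sin 3° = 39.15, north 748 cos 3° = 746.97
Leg 4 (048°, 630 m): east 630 sin 48° = 468.18, north 630 cos 48° = 421.55
Net displacement: 1502.76 east, -1469.65 north. Direction back to start is (-1502.76, 1469.65): bearing = atan2(-1502.76, 1469.65) mod 360° = 314.36° ≈ 314°.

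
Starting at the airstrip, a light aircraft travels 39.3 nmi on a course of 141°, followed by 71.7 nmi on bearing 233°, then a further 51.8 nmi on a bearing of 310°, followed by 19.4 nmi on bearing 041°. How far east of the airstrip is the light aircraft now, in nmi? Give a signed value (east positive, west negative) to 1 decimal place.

Leg 1 (141°, 39.3 nmi): east 39.3 sin 141° = 24.73, north 39.3 cos 141° = -30.54
Leg 2 (233°, 71.7 nmi): east 71.7 sin 233° = -57.26, north 71.7 cos 233° = -43.15
Leg 3 (310°, 51.8 nmi): east 51.8 sin 310° = -39.68, north 51.8 cos 310° = 33.30
Leg 4 (041°, 19.4 nmi): east 19.4 sin 41° = 12.73, north 19.4 cos 41° = 14.64
Net east component: -59.48 nmi.

-59.5 nmi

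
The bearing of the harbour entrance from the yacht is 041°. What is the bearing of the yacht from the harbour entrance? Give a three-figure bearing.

221°

Back-bearing = 041° + 180° = 221°.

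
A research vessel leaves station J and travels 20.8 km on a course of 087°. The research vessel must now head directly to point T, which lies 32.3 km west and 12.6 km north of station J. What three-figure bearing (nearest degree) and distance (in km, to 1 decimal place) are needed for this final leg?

282°, 54.3 km

Leg 1 (087°, 20.8 km): east 20.8 sin 87° = 20.77, north 20.8 cos 87° = 1.09
Current position: (20.77, 1.09). Target: (-32.3, 12.6). Remaining: Δeast = -53.07, Δnorth = 11.51.
Bearing = atan2(-53.07, 11.51) mod 360° = 282.24°; distance = √((-53.07)² + (11.51)²) = 54.306 km.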